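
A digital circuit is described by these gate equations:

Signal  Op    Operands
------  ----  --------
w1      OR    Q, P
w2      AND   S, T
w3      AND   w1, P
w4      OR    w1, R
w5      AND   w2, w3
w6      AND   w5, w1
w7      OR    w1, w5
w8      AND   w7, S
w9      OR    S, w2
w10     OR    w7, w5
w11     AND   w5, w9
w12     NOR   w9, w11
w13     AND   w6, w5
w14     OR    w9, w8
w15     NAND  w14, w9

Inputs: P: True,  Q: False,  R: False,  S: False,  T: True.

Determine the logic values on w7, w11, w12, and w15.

w7 = True  w11 = False  w12 = True  w15 = True

w1 = Q OR P = False OR True = True
w2 = S AND T = False AND True = False
w3 = w1 AND P = True AND True = True
w5 = w2 AND w3 = False AND True = False
w7 = w1 OR w5 = True OR False = True
w8 = w7 AND S = True AND False = False
w9 = S OR w2 = False OR False = False
w11 = w5 AND w9 = False AND False = False
w12 = w9 NOR w11 = False NOR False = True
w14 = w9 OR w8 = False OR False = False
w15 = w14 NAND w9 = False NAND False = True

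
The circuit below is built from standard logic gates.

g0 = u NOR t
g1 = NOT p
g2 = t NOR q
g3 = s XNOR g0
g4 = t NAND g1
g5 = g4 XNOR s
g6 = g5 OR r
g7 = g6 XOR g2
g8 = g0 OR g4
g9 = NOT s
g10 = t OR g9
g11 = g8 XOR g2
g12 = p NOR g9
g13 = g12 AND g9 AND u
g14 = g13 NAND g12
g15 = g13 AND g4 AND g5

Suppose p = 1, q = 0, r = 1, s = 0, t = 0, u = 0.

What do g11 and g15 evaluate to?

g11 = 0  g15 = 0

g0 = u NOR t = 0 NOR 0 = 1
g1 = NOT p = NOT 1 = 0
g2 = t NOR q = 0 NOR 0 = 1
g4 = t NAND g1 = 0 NAND 0 = 1
g5 = g4 XNOR s = 1 XNOR 0 = 0
g8 = g0 OR g4 = 1 OR 1 = 1
g9 = NOT s = NOT 0 = 1
g11 = g8 XOR g2 = 1 XOR 1 = 0
g12 = p NOR g9 = 1 NOR 1 = 0
g13 = g12 AND g9 AND u = 0 AND 1 AND 0 = 0
g15 = g13 AND g4 AND g5 = 0 AND 1 AND 0 = 0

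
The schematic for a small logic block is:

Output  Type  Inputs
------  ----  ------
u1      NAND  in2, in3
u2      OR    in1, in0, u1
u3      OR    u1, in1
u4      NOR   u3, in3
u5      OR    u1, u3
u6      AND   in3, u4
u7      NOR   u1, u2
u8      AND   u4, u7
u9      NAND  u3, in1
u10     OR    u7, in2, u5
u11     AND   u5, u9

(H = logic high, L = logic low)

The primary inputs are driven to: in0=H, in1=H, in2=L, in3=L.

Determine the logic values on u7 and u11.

u7 = L  u11 = L

u1 = in2 NAND in3 = L NAND L = H
u2 = in1 OR in0 OR u1 = H OR H OR H = H
u3 = u1 OR in1 = H OR H = H
u5 = u1 OR u3 = H OR H = H
u7 = u1 NOR u2 = H NOR H = L
u9 = u3 NAND in1 = H NAND H = L
u11 = u5 AND u9 = H AND L = L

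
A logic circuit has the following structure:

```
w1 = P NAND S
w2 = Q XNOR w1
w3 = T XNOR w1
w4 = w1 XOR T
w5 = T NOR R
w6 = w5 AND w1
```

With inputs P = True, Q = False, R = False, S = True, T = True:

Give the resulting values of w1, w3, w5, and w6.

w1 = False; w3 = False; w5 = False; w6 = False

w1 = P NAND S = True NAND True = False
w3 = T XNOR w1 = True XNOR False = False
w5 = T NOR R = True NOR False = False
w6 = w5 AND w1 = False AND False = False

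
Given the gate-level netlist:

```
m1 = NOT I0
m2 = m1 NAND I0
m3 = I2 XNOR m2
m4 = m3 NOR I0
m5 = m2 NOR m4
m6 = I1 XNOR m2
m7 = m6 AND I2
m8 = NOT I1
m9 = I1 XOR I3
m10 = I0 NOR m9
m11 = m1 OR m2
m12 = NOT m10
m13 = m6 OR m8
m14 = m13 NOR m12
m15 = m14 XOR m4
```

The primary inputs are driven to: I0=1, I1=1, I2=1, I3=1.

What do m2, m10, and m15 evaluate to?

m2 = 1, m10 = 0, m15 = 0

m1 = NOT I0 = NOT 1 = 0
m2 = m1 NAND I0 = 0 NAND 1 = 1
m3 = I2 XNOR m2 = 1 XNOR 1 = 1
m4 = m3 NOR I0 = 1 NOR 1 = 0
m6 = I1 XNOR m2 = 1 XNOR 1 = 1
m8 = NOT I1 = NOT 1 = 0
m9 = I1 XOR I3 = 1 XOR 1 = 0
m10 = I0 NOR m9 = 1 NOR 0 = 0
m12 = NOT m10 = NOT 0 = 1
m13 = m6 OR m8 = 1 OR 0 = 1
m14 = m13 NOR m12 = 1 NOR 1 = 0
m15 = m14 XOR m4 = 0 XOR 0 = 0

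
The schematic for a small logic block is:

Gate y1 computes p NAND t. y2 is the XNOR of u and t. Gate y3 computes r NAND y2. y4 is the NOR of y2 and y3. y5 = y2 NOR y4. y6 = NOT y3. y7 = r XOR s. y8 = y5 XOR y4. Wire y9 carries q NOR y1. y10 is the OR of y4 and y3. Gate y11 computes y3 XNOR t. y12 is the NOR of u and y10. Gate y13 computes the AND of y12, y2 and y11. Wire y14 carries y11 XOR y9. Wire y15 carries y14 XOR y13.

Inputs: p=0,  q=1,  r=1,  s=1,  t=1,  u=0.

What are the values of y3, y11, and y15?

y3 = 1  y11 = 1  y15 = 1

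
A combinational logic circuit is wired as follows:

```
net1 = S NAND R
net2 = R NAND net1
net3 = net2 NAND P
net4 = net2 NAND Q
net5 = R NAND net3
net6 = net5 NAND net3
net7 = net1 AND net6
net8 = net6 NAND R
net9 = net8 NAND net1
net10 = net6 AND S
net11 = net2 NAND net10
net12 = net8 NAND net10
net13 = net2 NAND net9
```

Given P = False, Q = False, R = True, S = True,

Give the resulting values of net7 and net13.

net1 = S NAND R = True NAND True = False
net2 = R NAND net1 = True NAND False = True
net3 = net2 NAND P = True NAND False = True
net5 = R NAND net3 = True NAND True = False
net6 = net5 NAND net3 = False NAND True = True
net7 = net1 AND net6 = False AND True = False
net8 = net6 NAND R = True NAND True = False
net9 = net8 NAND net1 = False NAND False = True
net13 = net2 NAND net9 = True NAND True = False

net7 = False, net13 = False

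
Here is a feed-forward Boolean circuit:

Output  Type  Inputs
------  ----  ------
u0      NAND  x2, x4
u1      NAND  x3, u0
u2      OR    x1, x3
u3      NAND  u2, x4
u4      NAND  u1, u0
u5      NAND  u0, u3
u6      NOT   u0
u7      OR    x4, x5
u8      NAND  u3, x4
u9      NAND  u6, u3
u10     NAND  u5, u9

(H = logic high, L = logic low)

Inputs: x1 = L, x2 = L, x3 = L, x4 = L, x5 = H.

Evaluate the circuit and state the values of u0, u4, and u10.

u0 = H, u4 = L, u10 = H

u0 = x2 NAND x4 = L NAND L = H
u1 = x3 NAND u0 = L NAND H = H
u2 = x1 OR x3 = L OR L = L
u3 = u2 NAND x4 = L NAND L = H
u4 = u1 NAND u0 = H NAND H = L
u5 = u0 NAND u3 = H NAND H = L
u6 = NOT u0 = NOT H = L
u9 = u6 NAND u3 = L NAND H = H
u10 = u5 NAND u9 = L NAND H = H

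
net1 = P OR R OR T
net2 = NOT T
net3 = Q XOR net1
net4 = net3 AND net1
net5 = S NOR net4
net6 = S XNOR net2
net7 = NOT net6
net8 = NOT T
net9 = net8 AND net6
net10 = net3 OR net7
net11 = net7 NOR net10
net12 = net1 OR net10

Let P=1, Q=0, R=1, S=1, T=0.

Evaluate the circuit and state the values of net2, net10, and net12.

net2 = 1, net10 = 1, net12 = 1

net1 = P OR R OR T = 1 OR 1 OR 0 = 1
net2 = NOT T = NOT 0 = 1
net3 = Q XOR net1 = 0 XOR 1 = 1
net6 = S XNOR net2 = 1 XNOR 1 = 1
net7 = NOT net6 = NOT 1 = 0
net10 = net3 OR net7 = 1 OR 0 = 1
net12 = net1 OR net10 = 1 OR 1 = 1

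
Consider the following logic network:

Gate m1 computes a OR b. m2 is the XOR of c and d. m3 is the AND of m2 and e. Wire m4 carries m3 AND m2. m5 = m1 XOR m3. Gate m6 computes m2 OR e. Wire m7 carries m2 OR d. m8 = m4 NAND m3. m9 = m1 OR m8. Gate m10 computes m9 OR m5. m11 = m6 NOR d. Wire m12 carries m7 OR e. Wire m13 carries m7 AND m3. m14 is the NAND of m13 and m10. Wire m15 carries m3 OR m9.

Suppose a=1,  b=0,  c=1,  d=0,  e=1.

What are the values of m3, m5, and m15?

m3 = 1; m5 = 0; m15 = 1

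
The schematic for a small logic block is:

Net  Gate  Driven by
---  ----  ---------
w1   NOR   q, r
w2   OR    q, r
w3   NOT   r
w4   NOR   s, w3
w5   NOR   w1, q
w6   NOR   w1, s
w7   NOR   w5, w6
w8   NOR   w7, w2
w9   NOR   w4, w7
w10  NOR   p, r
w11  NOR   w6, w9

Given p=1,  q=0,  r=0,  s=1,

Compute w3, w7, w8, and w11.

w3 = 1, w7 = 1, w8 = 0, w11 = 1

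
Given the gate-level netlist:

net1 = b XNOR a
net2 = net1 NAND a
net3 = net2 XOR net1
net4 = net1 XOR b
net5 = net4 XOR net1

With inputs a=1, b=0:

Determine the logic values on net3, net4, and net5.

net3 = 1, net4 = 0, net5 = 0

net1 = b XNOR a = 0 XNOR 1 = 0
net2 = net1 NAND a = 0 NAND 1 = 1
net3 = net2 XOR net1 = 1 XOR 0 = 1
net4 = net1 XOR b = 0 XOR 0 = 0
net5 = net4 XOR net1 = 0 XOR 0 = 0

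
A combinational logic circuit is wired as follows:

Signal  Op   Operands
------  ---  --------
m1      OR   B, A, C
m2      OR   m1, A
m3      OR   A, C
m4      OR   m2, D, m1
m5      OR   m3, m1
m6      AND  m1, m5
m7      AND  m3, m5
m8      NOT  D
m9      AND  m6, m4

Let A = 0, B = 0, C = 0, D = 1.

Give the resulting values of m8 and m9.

m1 = B OR A OR C = 0 OR 0 OR 0 = 0
m2 = m1 OR A = 0 OR 0 = 0
m3 = A OR C = 0 OR 0 = 0
m4 = m2 OR D OR m1 = 0 OR 1 OR 0 = 1
m5 = m3 OR m1 = 0 OR 0 = 0
m6 = m1 AND m5 = 0 AND 0 = 0
m8 = NOT D = NOT 1 = 0
m9 = m6 AND m4 = 0 AND 1 = 0

m8 = 0  m9 = 0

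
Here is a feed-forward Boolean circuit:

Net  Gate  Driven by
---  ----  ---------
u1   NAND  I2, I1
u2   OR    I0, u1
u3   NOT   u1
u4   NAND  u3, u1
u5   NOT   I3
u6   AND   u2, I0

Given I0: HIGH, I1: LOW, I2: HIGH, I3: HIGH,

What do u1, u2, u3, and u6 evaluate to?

u1 = HIGH, u2 = HIGH, u3 = LOW, u6 = HIGH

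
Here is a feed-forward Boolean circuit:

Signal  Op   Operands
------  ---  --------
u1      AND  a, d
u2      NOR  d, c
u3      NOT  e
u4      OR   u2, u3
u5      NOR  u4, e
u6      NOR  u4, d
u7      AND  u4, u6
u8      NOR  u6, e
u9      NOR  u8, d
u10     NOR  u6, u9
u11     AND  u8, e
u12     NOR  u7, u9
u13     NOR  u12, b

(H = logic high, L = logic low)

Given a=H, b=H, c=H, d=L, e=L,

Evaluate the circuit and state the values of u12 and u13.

u12 = H  u13 = L

u2 = d NOR c = L NOR H = L
u3 = NOT e = NOT L = H
u4 = u2 OR u3 = L OR H = H
u6 = u4 NOR d = H NOR L = L
u7 = u4 AND u6 = H AND L = L
u8 = u6 NOR e = L NOR L = H
u9 = u8 NOR d = H NOR L = L
u12 = u7 NOR u9 = L NOR L = H
u13 = u12 NOR b = H NOR H = L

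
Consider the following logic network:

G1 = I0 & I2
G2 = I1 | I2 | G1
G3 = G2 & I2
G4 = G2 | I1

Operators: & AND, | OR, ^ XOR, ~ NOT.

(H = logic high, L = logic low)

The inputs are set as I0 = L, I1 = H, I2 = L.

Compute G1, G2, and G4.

G1 = I0 AND I2 = L AND L = L
G2 = I1 OR I2 OR G1 = H OR L OR L = H
G4 = G2 OR I1 = H OR H = H

G1 = L; G2 = H; G4 = H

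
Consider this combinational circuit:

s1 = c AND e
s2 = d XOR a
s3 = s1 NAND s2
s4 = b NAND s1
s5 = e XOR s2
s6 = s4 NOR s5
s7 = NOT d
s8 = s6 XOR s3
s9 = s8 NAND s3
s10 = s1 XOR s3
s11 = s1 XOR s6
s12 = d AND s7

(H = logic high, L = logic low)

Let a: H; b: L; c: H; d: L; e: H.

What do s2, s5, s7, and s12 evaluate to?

s2 = d XOR a = L XOR H = H
s5 = e XOR s2 = H XOR H = L
s7 = NOT d = NOT L = H
s12 = d AND s7 = L AND H = L

s2 = H  s5 = L  s7 = H  s12 = L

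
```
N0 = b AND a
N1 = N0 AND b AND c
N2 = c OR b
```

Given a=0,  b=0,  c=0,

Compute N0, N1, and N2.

N0 = b AND a = 0 AND 0 = 0
N1 = N0 AND b AND c = 0 AND 0 AND 0 = 0
N2 = c OR b = 0 OR 0 = 0

N0 = 0; N1 = 0; N2 = 0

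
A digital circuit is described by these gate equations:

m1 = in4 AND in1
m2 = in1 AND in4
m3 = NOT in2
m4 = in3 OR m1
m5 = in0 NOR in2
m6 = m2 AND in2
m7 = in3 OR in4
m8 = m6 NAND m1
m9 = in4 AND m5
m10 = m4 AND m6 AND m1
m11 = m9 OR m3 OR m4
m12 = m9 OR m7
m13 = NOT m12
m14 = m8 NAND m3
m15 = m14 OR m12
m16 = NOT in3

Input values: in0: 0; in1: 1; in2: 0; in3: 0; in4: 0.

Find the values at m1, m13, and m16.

m1 = 0, m13 = 1, m16 = 1

m1 = in4 AND in1 = 0 AND 1 = 0
m5 = in0 NOR in2 = 0 NOR 0 = 1
m7 = in3 OR in4 = 0 OR 0 = 0
m9 = in4 AND m5 = 0 AND 1 = 0
m12 = m9 OR m7 = 0 OR 0 = 0
m13 = NOT m12 = NOT 0 = 1
m16 = NOT in3 = NOT 0 = 1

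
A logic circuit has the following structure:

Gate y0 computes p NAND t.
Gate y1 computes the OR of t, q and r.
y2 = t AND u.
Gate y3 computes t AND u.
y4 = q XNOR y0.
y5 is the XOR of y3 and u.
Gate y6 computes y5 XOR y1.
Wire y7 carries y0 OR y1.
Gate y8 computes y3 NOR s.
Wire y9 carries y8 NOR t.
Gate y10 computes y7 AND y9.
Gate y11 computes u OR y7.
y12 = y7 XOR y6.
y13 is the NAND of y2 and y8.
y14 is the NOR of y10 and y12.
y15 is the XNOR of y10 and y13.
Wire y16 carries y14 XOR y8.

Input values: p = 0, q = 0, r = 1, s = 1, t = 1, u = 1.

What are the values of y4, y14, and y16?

y4 = 0; y14 = 1; y16 = 1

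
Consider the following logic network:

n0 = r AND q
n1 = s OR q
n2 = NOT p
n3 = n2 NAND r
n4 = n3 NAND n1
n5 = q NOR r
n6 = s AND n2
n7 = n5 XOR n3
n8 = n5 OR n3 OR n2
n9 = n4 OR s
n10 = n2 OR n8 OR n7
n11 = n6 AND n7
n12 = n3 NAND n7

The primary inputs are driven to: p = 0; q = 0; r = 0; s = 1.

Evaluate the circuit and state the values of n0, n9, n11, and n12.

n0 = 0, n9 = 1, n11 = 0, n12 = 1

n0 = r AND q = 0 AND 0 = 0
n1 = s OR q = 1 OR 0 = 1
n2 = NOT p = NOT 0 = 1
n3 = n2 NAND r = 1 NAND 0 = 1
n4 = n3 NAND n1 = 1 NAND 1 = 0
n5 = q NOR r = 0 NOR 0 = 1
n6 = s AND n2 = 1 AND 1 = 1
n7 = n5 XOR n3 = 1 XOR 1 = 0
n9 = n4 OR s = 0 OR 1 = 1
n11 = n6 AND n7 = 1 AND 0 = 0
n12 = n3 NAND n7 = 1 NAND 0 = 1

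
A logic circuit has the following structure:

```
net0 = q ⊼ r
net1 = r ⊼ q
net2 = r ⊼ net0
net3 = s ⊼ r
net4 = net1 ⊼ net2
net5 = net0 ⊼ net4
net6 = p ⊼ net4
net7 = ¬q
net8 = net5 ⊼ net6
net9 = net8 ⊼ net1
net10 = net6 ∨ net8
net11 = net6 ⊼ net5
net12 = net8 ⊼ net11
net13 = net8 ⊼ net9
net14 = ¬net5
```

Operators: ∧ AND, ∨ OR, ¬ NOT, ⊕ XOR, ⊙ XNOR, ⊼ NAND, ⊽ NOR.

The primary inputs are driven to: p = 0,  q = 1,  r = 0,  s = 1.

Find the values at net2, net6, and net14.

net0 = q NAND r = 1 NAND 0 = 1
net1 = r NAND q = 0 NAND 1 = 1
net2 = r NAND net0 = 0 NAND 1 = 1
net4 = net1 NAND net2 = 1 NAND 1 = 0
net5 = net0 NAND net4 = 1 NAND 0 = 1
net6 = p NAND net4 = 0 NAND 0 = 1
net14 = NOT net5 = NOT 1 = 0

net2 = 1; net6 = 1; net14 = 0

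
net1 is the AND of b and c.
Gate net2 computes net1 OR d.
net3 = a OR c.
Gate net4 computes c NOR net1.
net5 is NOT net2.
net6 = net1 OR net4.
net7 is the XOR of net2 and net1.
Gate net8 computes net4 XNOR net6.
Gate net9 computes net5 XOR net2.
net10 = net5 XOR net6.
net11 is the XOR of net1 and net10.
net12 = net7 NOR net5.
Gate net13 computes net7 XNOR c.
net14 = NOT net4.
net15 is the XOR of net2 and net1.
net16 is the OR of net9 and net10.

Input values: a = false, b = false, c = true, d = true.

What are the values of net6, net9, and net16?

net1 = b AND c = false AND true = false
net2 = net1 OR d = false OR true = true
net4 = c NOR net1 = true NOR false = false
net5 = NOT net2 = NOT true = false
net6 = net1 OR net4 = false OR false = false
net9 = net5 XOR net2 = false XOR true = true
net10 = net5 XOR net6 = false XOR false = false
net16 = net9 OR net10 = true OR false = true

net6 = false; net9 = true; net16 = true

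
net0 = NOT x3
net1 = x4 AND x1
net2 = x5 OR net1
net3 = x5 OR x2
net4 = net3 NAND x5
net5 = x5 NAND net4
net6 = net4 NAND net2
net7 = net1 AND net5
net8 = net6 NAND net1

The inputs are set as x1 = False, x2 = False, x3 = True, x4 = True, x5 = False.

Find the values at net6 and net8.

net6 = True; net8 = True

net1 = x4 AND x1 = True AND False = False
net2 = x5 OR net1 = False OR False = False
net3 = x5 OR x2 = False OR False = False
net4 = net3 NAND x5 = False NAND False = True
net6 = net4 NAND net2 = True NAND False = True
net8 = net6 NAND net1 = True NAND False = True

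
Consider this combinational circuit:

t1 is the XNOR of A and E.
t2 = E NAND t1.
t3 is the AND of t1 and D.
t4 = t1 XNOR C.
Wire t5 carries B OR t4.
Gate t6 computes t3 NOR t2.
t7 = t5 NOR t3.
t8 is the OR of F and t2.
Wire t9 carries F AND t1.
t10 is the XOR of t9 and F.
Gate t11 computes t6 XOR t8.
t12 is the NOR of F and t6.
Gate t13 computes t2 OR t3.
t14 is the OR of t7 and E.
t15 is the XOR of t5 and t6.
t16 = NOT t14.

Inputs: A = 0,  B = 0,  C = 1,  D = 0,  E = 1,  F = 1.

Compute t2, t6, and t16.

t2 = 1, t6 = 0, t16 = 0

t1 = A XNOR E = 0 XNOR 1 = 0
t2 = E NAND t1 = 1 NAND 0 = 1
t3 = t1 AND D = 0 AND 0 = 0
t4 = t1 XNOR C = 0 XNOR 1 = 0
t5 = B OR t4 = 0 OR 0 = 0
t6 = t3 NOR t2 = 0 NOR 1 = 0
t7 = t5 NOR t3 = 0 NOR 0 = 1
t14 = t7 OR E = 1 OR 1 = 1
t16 = NOT t14 = NOT 1 = 0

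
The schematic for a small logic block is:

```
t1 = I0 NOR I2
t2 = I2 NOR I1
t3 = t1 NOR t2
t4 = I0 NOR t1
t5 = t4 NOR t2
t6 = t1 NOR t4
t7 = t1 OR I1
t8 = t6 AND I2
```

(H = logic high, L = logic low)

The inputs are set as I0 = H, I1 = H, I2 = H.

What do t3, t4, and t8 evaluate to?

t1 = I0 NOR I2 = H NOR H = L
t2 = I2 NOR I1 = H NOR H = L
t3 = t1 NOR t2 = L NOR L = H
t4 = I0 NOR t1 = H NOR L = L
t6 = t1 NOR t4 = L NOR L = H
t8 = t6 AND I2 = H AND H = H

t3 = H; t4 = L; t8 = H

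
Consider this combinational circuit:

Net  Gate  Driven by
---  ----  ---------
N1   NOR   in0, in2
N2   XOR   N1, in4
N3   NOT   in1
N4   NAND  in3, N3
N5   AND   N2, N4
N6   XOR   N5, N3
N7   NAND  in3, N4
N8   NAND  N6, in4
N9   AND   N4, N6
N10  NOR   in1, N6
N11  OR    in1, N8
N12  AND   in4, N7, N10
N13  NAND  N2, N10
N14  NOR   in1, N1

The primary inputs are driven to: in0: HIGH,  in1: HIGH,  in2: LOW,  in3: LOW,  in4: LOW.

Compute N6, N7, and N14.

N1 = in0 NOR in2 = HIGH NOR LOW = LOW
N2 = N1 XOR in4 = LOW XOR LOW = LOW
N3 = NOT in1 = NOT HIGH = LOW
N4 = in3 NAND N3 = LOW NAND LOW = HIGH
N5 = N2 AND N4 = LOW AND HIGH = LOW
N6 = N5 XOR N3 = LOW XOR LOW = LOW
N7 = in3 NAND N4 = LOW NAND HIGH = HIGH
N14 = in1 NOR N1 = HIGH NOR LOW = LOW

N6 = LOW  N7 = HIGH  N14 = LOW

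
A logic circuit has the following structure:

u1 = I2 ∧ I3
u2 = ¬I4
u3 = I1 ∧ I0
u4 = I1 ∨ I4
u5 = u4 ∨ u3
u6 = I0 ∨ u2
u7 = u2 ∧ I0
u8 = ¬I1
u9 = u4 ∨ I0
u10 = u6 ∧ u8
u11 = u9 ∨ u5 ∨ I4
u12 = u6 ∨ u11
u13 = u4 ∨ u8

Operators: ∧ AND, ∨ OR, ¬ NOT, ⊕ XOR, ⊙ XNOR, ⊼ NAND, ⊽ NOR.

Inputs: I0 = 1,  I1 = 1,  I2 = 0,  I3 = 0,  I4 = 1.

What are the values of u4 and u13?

u4 = 1; u13 = 1

u4 = I1 OR I4 = 1 OR 1 = 1
u8 = NOT I1 = NOT 1 = 0
u13 = u4 OR u8 = 1 OR 0 = 1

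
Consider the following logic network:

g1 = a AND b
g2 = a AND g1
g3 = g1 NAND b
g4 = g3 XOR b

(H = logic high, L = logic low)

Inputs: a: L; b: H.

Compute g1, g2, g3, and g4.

g1 = a AND b = L AND H = L
g2 = a AND g1 = L AND L = L
g3 = g1 NAND b = L NAND H = H
g4 = g3 XOR b = H XOR H = L

g1 = L; g2 = L; g3 = H; g4 = L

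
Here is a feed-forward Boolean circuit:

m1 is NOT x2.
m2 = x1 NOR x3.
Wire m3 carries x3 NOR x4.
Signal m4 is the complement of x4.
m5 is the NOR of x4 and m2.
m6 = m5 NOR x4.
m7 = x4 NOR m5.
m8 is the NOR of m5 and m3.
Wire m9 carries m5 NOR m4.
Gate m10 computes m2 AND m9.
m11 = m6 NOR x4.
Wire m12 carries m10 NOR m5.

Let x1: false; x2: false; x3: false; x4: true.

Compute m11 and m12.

m11 = false; m12 = false

m2 = x1 NOR x3 = false NOR false = true
m4 = NOT x4 = NOT true = false
m5 = x4 NOR m2 = true NOR true = false
m6 = m5 NOR x4 = false NOR true = false
m9 = m5 NOR m4 = false NOR false = true
m10 = m2 AND m9 = true AND true = true
m11 = m6 NOR x4 = false NOR true = false
m12 = m10 NOR m5 = true NOR false = false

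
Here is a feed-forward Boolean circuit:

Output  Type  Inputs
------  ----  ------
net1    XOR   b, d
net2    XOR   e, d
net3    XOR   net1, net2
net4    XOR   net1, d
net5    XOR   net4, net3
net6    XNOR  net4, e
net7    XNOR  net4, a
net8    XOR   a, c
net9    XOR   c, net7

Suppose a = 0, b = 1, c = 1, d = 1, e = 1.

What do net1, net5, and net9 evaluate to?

net1 = b XOR d = 1 XOR 1 = 0
net2 = e XOR d = 1 XOR 1 = 0
net3 = net1 XOR net2 = 0 XOR 0 = 0
net4 = net1 XOR d = 0 XOR 1 = 1
net5 = net4 XOR net3 = 1 XOR 0 = 1
net7 = net4 XNOR a = 1 XNOR 0 = 0
net9 = c XOR net7 = 1 XOR 0 = 1

net1 = 0, net5 = 1, net9 = 1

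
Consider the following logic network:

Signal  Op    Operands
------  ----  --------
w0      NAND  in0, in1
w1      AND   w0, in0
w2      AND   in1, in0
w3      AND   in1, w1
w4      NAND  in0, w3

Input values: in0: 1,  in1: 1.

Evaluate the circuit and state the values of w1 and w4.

w1 = 0, w4 = 1

w0 = in0 NAND in1 = 1 NAND 1 = 0
w1 = w0 AND in0 = 0 AND 1 = 0
w3 = in1 AND w1 = 1 AND 0 = 0
w4 = in0 NAND w3 = 1 NAND 0 = 1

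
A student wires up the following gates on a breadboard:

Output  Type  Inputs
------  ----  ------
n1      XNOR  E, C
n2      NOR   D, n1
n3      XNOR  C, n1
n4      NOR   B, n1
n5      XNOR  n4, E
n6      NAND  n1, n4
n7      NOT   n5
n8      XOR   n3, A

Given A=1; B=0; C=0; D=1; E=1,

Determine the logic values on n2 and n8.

n2 = 0  n8 = 0

n1 = E XNOR C = 1 XNOR 0 = 0
n2 = D NOR n1 = 1 NOR 0 = 0
n3 = C XNOR n1 = 0 XNOR 0 = 1
n8 = n3 XOR A = 1 XOR 1 = 0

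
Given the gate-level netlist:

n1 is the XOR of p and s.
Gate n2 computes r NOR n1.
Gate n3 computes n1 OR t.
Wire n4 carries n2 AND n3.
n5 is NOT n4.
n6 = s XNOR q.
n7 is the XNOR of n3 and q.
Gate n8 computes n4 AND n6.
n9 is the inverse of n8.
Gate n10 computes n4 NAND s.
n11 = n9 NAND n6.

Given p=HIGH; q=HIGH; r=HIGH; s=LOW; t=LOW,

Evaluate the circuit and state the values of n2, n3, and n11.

n2 = LOW, n3 = HIGH, n11 = HIGH

n1 = p XOR s = HIGH XOR LOW = HIGH
n2 = r NOR n1 = HIGH NOR HIGH = LOW
n3 = n1 OR t = HIGH OR LOW = HIGH
n4 = n2 AND n3 = LOW AND HIGH = LOW
n6 = s XNOR q = LOW XNOR HIGH = LOW
n8 = n4 AND n6 = LOW AND LOW = LOW
n9 = NOT n8 = NOT LOW = HIGH
n11 = n9 NAND n6 = HIGH NAND LOW = HIGH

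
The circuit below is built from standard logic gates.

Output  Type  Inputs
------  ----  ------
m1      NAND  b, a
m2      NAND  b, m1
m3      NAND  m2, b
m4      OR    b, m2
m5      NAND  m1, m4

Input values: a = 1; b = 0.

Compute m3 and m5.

m1 = b NAND a = 0 NAND 1 = 1
m2 = b NAND m1 = 0 NAND 1 = 1
m3 = m2 NAND b = 1 NAND 0 = 1
m4 = b OR m2 = 0 OR 1 = 1
m5 = m1 NAND m4 = 1 NAND 1 = 0

m3 = 1  m5 = 0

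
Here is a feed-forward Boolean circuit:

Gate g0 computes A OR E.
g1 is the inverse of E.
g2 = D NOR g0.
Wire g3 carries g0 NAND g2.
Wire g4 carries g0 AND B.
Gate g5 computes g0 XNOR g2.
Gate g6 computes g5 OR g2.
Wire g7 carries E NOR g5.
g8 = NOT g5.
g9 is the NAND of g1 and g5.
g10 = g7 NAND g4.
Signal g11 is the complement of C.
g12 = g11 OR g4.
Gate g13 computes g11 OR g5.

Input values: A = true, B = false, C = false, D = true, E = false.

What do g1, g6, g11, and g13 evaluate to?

g0 = A OR E = true OR false = true
g1 = NOT E = NOT false = true
g2 = D NOR g0 = true NOR true = false
g5 = g0 XNOR g2 = true XNOR false = false
g6 = g5 OR g2 = false OR false = false
g11 = NOT C = NOT false = true
g13 = g11 OR g5 = true OR false = true

g1 = true; g6 = false; g11 = true; g13 = true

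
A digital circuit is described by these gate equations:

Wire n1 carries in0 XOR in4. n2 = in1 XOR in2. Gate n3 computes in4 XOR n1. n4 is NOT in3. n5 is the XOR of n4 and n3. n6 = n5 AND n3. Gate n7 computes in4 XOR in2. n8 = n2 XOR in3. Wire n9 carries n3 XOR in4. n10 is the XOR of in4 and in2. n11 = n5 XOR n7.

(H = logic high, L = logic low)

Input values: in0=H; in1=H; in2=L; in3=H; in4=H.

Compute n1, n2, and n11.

n1 = in0 XOR in4 = H XOR H = L
n2 = in1 XOR in2 = H XOR L = H
n3 = in4 XOR n1 = H XOR L = H
n4 = NOT in3 = NOT H = L
n5 = n4 XOR n3 = L XOR H = H
n7 = in4 XOR in2 = H XOR L = H
n11 = n5 XOR n7 = H XOR H = L

n1 = L, n2 = H, n11 = L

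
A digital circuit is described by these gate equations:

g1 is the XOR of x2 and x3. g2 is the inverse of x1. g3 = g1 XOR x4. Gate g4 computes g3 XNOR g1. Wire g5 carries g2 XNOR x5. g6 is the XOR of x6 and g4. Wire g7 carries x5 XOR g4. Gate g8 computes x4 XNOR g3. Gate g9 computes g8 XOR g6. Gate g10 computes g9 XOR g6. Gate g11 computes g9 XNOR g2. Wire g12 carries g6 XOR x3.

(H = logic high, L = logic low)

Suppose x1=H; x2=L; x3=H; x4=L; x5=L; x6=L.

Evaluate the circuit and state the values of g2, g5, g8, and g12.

g1 = x2 XOR x3 = L XOR H = H
g2 = NOT x1 = NOT H = L
g3 = g1 XOR x4 = H XOR L = H
g4 = g3 XNOR g1 = H XNOR H = H
g5 = g2 XNOR x5 = L XNOR L = H
g6 = x6 XOR g4 = L XOR H = H
g8 = x4 XNOR g3 = L XNOR H = L
g12 = g6 XOR x3 = H XOR H = L

g2 = L  g5 = H  g8 = L  g12 = L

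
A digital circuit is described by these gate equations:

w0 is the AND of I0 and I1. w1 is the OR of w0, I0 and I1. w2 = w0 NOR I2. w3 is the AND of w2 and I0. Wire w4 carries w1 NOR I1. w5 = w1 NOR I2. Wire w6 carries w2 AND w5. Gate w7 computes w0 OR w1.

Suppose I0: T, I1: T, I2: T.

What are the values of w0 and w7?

w0 = I0 AND I1 = T AND T = T
w1 = w0 OR I0 OR I1 = T OR T OR T = T
w7 = w0 OR w1 = T OR T = T

w0 = T, w7 = T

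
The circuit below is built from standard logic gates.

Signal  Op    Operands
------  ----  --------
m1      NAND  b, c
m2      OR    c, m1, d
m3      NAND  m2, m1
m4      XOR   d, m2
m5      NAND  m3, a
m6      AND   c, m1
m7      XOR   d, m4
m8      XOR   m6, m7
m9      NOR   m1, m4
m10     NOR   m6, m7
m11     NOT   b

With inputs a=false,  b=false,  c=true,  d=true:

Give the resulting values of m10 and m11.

m10 = false, m11 = true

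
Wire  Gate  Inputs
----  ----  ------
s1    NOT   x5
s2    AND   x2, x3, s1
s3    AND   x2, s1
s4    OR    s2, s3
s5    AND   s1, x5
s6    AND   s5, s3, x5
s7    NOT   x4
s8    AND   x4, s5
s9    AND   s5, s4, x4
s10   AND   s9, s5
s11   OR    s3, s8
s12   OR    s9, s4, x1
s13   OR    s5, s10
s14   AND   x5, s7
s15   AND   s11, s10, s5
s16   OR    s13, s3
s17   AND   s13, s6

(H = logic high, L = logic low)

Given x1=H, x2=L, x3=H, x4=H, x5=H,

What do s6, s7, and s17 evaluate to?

s1 = NOT x5 = NOT H = L
s2 = x2 AND x3 AND s1 = L AND H AND L = L
s3 = x2 AND s1 = L AND L = L
s4 = s2 OR s3 = L OR L = L
s5 = s1 AND x5 = L AND H = L
s6 = s5 AND s3 AND x5 = L AND L AND H = L
s7 = NOT x4 = NOT H = L
s9 = s5 AND s4 AND x4 = L AND L AND H = L
s10 = s9 AND s5 = L AND L = L
s13 = s5 OR s10 = L OR L = L
s17 = s13 AND s6 = L AND L = L

s6 = L, s7 = L, s17 = L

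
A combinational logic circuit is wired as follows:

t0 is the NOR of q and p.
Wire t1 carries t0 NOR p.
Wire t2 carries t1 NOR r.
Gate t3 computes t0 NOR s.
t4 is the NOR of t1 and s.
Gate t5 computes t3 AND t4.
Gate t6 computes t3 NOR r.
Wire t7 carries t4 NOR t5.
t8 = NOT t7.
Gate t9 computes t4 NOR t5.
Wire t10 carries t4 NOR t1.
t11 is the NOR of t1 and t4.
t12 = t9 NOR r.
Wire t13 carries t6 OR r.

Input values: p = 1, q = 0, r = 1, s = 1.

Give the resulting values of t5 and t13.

t5 = 0; t13 = 1

t0 = q NOR p = 0 NOR 1 = 0
t1 = t0 NOR p = 0 NOR 1 = 0
t3 = t0 NOR s = 0 NOR 1 = 0
t4 = t1 NOR s = 0 NOR 1 = 0
t5 = t3 AND t4 = 0 AND 0 = 0
t6 = t3 NOR r = 0 NOR 1 = 0
t13 = t6 OR r = 0 OR 1 = 1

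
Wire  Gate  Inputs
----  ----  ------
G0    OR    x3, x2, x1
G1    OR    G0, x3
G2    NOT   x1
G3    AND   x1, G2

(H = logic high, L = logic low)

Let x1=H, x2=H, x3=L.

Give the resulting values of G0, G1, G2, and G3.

G0 = H, G1 = H, G2 = L, G3 = L

G0 = x3 OR x2 OR x1 = L OR H OR H = H
G1 = G0 OR x3 = H OR L = H
G2 = NOT x1 = NOT H = L
G3 = x1 AND G2 = H AND L = L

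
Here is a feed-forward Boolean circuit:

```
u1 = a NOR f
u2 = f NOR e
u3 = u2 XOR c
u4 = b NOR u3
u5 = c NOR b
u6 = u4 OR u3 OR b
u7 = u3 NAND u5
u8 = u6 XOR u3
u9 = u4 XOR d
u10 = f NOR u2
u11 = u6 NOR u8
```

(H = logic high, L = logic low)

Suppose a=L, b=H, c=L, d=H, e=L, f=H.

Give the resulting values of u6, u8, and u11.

u2 = f NOR e = H NOR L = L
u3 = u2 XOR c = L XOR L = L
u4 = b NOR u3 = H NOR L = L
u6 = u4 OR u3 OR b = L OR L OR H = H
u8 = u6 XOR u3 = H XOR L = H
u11 = u6 NOR u8 = H NOR H = L

u6 = H  u8 = H  u11 = L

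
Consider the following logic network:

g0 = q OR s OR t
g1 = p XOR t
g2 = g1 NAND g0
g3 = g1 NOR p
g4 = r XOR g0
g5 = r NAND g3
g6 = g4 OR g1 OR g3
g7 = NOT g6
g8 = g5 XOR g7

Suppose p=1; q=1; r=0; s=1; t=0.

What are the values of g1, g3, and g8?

g0 = q OR s OR t = 1 OR 1 OR 0 = 1
g1 = p XOR t = 1 XOR 0 = 1
g3 = g1 NOR p = 1 NOR 1 = 0
g4 = r XOR g0 = 0 XOR 1 = 1
g5 = r NAND g3 = 0 NAND 0 = 1
g6 = g4 OR g1 OR g3 = 1 OR 1 OR 0 = 1
g7 = NOT g6 = NOT 1 = 0
g8 = g5 XOR g7 = 1 XOR 0 = 1

g1 = 1, g3 = 0, g8 = 1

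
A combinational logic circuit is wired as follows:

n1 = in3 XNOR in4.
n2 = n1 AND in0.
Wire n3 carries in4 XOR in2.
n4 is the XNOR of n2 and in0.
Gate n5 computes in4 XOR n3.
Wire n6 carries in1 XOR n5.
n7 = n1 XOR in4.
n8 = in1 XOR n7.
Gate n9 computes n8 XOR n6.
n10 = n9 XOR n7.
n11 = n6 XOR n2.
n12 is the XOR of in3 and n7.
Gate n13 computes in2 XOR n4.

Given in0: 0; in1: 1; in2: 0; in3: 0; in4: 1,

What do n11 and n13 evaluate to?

n11 = 1; n13 = 1

n1 = in3 XNOR in4 = 0 XNOR 1 = 0
n2 = n1 AND in0 = 0 AND 0 = 0
n3 = in4 XOR in2 = 1 XOR 0 = 1
n4 = n2 XNOR in0 = 0 XNOR 0 = 1
n5 = in4 XOR n3 = 1 XOR 1 = 0
n6 = in1 XOR n5 = 1 XOR 0 = 1
n11 = n6 XOR n2 = 1 XOR 0 = 1
n13 = in2 XOR n4 = 0 XOR 1 = 1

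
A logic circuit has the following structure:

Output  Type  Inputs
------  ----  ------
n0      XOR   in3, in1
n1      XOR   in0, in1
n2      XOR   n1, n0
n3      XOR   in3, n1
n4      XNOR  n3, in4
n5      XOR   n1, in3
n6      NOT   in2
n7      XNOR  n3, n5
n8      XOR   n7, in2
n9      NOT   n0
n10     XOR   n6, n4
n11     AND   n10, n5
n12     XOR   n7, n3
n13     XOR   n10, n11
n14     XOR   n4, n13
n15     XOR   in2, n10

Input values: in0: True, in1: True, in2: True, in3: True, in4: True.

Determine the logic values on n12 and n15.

n12 = False; n15 = False

n1 = in0 XOR in1 = True XOR True = False
n3 = in3 XOR n1 = True XOR False = True
n4 = n3 XNOR in4 = True XNOR True = True
n5 = n1 XOR in3 = False XOR True = True
n6 = NOT in2 = NOT True = False
n7 = n3 XNOR n5 = True XNOR True = True
n10 = n6 XOR n4 = False XOR True = True
n12 = n7 XOR n3 = True XOR True = False
n15 = in2 XOR n10 = True XOR True = False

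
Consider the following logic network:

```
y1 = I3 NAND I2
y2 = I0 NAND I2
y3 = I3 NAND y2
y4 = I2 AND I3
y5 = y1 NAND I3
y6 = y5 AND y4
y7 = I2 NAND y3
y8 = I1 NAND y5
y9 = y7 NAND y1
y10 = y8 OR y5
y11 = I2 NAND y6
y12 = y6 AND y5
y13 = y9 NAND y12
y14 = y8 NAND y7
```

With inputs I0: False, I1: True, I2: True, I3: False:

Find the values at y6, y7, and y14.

y6 = False, y7 = False, y14 = True

y1 = I3 NAND I2 = False NAND True = True
y2 = I0 NAND I2 = False NAND True = True
y3 = I3 NAND y2 = False NAND True = True
y4 = I2 AND I3 = True AND False = False
y5 = y1 NAND I3 = True NAND False = True
y6 = y5 AND y4 = True AND False = False
y7 = I2 NAND y3 = True NAND True = False
y8 = I1 NAND y5 = True NAND True = False
y14 = y8 NAND y7 = False NAND False = True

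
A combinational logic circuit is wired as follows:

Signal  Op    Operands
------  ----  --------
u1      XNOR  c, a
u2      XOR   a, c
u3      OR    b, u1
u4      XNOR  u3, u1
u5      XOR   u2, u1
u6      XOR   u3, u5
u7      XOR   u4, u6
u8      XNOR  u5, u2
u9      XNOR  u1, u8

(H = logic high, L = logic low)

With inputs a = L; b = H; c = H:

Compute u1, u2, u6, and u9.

u1 = L; u2 = H; u6 = L; u9 = L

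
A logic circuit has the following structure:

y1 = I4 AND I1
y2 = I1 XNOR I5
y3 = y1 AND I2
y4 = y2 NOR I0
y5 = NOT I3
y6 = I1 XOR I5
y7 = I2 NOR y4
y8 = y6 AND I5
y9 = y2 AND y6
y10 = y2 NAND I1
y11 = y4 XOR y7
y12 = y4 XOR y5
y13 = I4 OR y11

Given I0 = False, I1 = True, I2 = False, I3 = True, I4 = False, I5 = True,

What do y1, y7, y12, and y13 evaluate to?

y1 = False, y7 = True, y12 = False, y13 = True

y1 = I4 AND I1 = False AND True = False
y2 = I1 XNOR I5 = True XNOR True = True
y4 = y2 NOR I0 = True NOR False = False
y5 = NOT I3 = NOT True = False
y7 = I2 NOR y4 = False NOR False = True
y11 = y4 XOR y7 = False XOR True = True
y12 = y4 XOR y5 = False XOR False = False
y13 = I4 OR y11 = False OR True = True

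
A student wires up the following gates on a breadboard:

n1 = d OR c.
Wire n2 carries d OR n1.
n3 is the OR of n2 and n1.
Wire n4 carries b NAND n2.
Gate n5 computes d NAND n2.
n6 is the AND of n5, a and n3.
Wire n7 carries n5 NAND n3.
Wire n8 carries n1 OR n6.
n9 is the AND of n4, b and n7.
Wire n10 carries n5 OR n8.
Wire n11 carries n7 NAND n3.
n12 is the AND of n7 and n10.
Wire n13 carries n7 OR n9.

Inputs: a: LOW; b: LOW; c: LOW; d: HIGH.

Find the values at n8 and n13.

n8 = HIGH, n13 = HIGH

n1 = d OR c = HIGH OR LOW = HIGH
n2 = d OR n1 = HIGH OR HIGH = HIGH
n3 = n2 OR n1 = HIGH OR HIGH = HIGH
n4 = b NAND n2 = LOW NAND HIGH = HIGH
n5 = d NAND n2 = HIGH NAND HIGH = LOW
n6 = n5 AND a AND n3 = LOW AND LOW AND HIGH = LOW
n7 = n5 NAND n3 = LOW NAND HIGH = HIGH
n8 = n1 OR n6 = HIGH OR LOW = HIGH
n9 = n4 AND b AND n7 = HIGH AND LOW AND HIGH = LOW
n13 = n7 OR n9 = HIGH OR LOW = HIGH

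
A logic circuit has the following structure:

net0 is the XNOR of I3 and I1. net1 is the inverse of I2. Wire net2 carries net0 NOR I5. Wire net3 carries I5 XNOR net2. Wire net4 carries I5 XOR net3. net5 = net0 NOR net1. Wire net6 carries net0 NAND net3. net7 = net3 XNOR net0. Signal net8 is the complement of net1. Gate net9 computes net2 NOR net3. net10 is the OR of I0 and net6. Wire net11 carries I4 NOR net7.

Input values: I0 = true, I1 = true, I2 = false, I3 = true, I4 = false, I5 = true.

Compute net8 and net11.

net0 = I3 XNOR I1 = true XNOR true = true
net1 = NOT I2 = NOT false = true
net2 = net0 NOR I5 = true NOR true = false
net3 = I5 XNOR net2 = true XNOR false = false
net7 = net3 XNOR net0 = false XNOR true = false
net8 = NOT net1 = NOT true = false
net11 = I4 NOR net7 = false NOR false = true

net8 = false; net11 = true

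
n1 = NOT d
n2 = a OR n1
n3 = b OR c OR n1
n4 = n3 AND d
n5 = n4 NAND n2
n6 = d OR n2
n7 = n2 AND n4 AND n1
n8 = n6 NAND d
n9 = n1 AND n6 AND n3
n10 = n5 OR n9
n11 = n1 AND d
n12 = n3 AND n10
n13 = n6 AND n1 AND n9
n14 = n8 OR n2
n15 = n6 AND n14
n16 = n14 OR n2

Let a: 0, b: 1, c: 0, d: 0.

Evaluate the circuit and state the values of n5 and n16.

n5 = 1, n16 = 1

n1 = NOT d = NOT 0 = 1
n2 = a OR n1 = 0 OR 1 = 1
n3 = b OR c OR n1 = 1 OR 0 OR 1 = 1
n4 = n3 AND d = 1 AND 0 = 0
n5 = n4 NAND n2 = 0 NAND 1 = 1
n6 = d OR n2 = 0 OR 1 = 1
n8 = n6 NAND d = 1 NAND 0 = 1
n14 = n8 OR n2 = 1 OR 1 = 1
n16 = n14 OR n2 = 1 OR 1 = 1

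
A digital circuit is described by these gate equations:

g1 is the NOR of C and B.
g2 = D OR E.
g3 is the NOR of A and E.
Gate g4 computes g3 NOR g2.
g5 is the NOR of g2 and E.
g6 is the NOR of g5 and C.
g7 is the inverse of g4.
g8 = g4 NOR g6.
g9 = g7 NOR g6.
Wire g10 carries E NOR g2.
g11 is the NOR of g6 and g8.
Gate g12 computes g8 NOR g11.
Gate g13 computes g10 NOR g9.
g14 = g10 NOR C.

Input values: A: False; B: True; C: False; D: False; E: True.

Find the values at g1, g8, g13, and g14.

g1 = False; g8 = False; g13 = True; g14 = True

g1 = C NOR B = False NOR True = False
g2 = D OR E = False OR True = True
g3 = A NOR E = False NOR True = False
g4 = g3 NOR g2 = False NOR True = False
g5 = g2 NOR E = True NOR True = False
g6 = g5 NOR C = False NOR False = True
g7 = NOT g4 = NOT False = True
g8 = g4 NOR g6 = False NOR True = False
g9 = g7 NOR g6 = True NOR True = False
g10 = E NOR g2 = True NOR True = False
g13 = g10 NOR g9 = False NOR False = True
g14 = g10 NOR C = False NOR False = True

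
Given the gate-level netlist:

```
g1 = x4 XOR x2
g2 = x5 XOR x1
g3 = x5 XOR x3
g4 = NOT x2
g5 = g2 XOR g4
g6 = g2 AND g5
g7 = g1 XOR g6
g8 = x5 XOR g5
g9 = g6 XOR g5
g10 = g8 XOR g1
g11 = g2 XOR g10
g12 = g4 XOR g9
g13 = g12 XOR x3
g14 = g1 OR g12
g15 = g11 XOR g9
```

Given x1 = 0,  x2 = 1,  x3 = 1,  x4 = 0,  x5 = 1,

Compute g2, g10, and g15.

g1 = x4 XOR x2 = 0 XOR 1 = 1
g2 = x5 XOR x1 = 1 XOR 0 = 1
g4 = NOT x2 = NOT 1 = 0
g5 = g2 XOR g4 = 1 XOR 0 = 1
g6 = g2 AND g5 = 1 AND 1 = 1
g8 = x5 XOR g5 = 1 XOR 1 = 0
g9 = g6 XOR g5 = 1 XOR 1 = 0
g10 = g8 XOR g1 = 0 XOR 1 = 1
g11 = g2 XOR g10 = 1 XOR 1 = 0
g15 = g11 XOR g9 = 0 XOR 0 = 0

g2 = 1; g10 = 1; g15 = 0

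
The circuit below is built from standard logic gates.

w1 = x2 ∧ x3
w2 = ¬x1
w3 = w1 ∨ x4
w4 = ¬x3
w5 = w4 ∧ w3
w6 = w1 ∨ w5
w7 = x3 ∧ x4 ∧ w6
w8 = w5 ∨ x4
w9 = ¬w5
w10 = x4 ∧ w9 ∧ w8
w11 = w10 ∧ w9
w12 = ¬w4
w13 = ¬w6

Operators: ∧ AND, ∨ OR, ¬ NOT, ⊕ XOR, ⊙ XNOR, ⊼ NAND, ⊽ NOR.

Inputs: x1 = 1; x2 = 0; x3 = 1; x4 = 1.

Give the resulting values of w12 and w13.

w1 = x2 AND x3 = 0 AND 1 = 0
w3 = w1 OR x4 = 0 OR 1 = 1
w4 = NOT x3 = NOT 1 = 0
w5 = w4 AND w3 = 0 AND 1 = 0
w6 = w1 OR w5 = 0 OR 0 = 0
w12 = NOT w4 = NOT 0 = 1
w13 = NOT w6 = NOT 0 = 1

w12 = 1, w13 = 1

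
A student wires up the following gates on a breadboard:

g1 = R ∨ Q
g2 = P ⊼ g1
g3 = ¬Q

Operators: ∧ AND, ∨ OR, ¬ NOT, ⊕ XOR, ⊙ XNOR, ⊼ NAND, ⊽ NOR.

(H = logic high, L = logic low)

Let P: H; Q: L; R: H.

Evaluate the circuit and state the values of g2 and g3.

g1 = R OR Q = H OR L = H
g2 = P NAND g1 = H NAND H = L
g3 = NOT Q = NOT L = H

g2 = L  g3 = H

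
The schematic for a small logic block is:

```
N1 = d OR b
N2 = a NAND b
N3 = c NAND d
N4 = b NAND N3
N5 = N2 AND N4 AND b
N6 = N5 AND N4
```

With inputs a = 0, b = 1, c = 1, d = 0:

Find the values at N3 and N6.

N2 = a NAND b = 0 NAND 1 = 1
N3 = c NAND d = 1 NAND 0 = 1
N4 = b NAND N3 = 1 NAND 1 = 0
N5 = N2 AND N4 AND b = 1 AND 0 AND 1 = 0
N6 = N5 AND N4 = 0 AND 0 = 0

N3 = 1, N6 = 0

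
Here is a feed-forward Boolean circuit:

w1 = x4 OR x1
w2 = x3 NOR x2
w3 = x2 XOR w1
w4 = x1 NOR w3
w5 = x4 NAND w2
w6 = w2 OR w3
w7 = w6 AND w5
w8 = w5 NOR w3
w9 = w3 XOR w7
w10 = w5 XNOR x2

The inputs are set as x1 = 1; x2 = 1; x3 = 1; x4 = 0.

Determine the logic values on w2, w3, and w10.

w2 = 0; w3 = 0; w10 = 1

w1 = x4 OR x1 = 0 OR 1 = 1
w2 = x3 NOR x2 = 1 NOR 1 = 0
w3 = x2 XOR w1 = 1 XOR 1 = 0
w5 = x4 NAND w2 = 0 NAND 0 = 1
w10 = w5 XNOR x2 = 1 XNOR 1 = 1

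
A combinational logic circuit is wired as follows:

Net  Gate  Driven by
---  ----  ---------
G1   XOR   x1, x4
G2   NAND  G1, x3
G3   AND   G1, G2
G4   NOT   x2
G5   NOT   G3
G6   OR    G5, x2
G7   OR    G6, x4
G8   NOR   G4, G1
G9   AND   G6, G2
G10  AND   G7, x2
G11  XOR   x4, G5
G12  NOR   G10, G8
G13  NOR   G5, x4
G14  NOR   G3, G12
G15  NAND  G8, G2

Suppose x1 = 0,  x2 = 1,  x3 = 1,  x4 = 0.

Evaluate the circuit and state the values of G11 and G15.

G11 = 1, G15 = 0

G1 = x1 XOR x4 = 0 XOR 0 = 0
G2 = G1 NAND x3 = 0 NAND 1 = 1
G3 = G1 AND G2 = 0 AND 1 = 0
G4 = NOT x2 = NOT 1 = 0
G5 = NOT G3 = NOT 0 = 1
G8 = G4 NOR G1 = 0 NOR 0 = 1
G11 = x4 XOR G5 = 0 XOR 1 = 1
G15 = G8 NAND G2 = 1 NAND 1 = 0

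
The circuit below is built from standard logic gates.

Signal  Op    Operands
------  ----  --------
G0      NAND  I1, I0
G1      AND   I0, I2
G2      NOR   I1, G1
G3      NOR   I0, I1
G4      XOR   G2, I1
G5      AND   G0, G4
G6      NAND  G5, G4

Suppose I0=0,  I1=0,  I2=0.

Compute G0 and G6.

G0 = 1  G6 = 0

G0 = I1 NAND I0 = 0 NAND 0 = 1
G1 = I0 AND I2 = 0 AND 0 = 0
G2 = I1 NOR G1 = 0 NOR 0 = 1
G4 = G2 XOR I1 = 1 XOR 0 = 1
G5 = G0 AND G4 = 1 AND 1 = 1
G6 = G5 NAND G4 = 1 NAND 1 = 0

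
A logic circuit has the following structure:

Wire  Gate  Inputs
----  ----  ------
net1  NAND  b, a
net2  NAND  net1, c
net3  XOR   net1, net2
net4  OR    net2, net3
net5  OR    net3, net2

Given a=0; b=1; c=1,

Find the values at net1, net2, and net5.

net1 = b NAND a = 1 NAND 0 = 1
net2 = net1 NAND c = 1 NAND 1 = 0
net3 = net1 XOR net2 = 1 XOR 0 = 1
net5 = net3 OR net2 = 1 OR 0 = 1

net1 = 1; net2 = 0; net5 = 1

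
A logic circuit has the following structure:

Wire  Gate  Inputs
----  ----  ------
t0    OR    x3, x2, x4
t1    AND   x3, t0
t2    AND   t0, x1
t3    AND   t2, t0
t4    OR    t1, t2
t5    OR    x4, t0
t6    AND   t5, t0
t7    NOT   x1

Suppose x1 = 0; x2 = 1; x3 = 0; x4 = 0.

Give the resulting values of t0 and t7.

t0 = 1  t7 = 1

t0 = x3 OR x2 OR x4 = 0 OR 1 OR 0 = 1
t7 = NOT x1 = NOT 0 = 1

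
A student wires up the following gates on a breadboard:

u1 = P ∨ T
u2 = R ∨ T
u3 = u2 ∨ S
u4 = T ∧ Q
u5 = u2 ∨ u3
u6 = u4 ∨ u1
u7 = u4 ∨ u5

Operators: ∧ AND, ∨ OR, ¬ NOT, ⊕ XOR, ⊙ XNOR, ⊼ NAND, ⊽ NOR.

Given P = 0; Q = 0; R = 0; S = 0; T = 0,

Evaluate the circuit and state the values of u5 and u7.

u5 = 0, u7 = 0

u2 = R OR T = 0 OR 0 = 0
u3 = u2 OR S = 0 OR 0 = 0
u4 = T AND Q = 0 AND 0 = 0
u5 = u2 OR u3 = 0 OR 0 = 0
u7 = u4 OR u5 = 0 OR 0 = 0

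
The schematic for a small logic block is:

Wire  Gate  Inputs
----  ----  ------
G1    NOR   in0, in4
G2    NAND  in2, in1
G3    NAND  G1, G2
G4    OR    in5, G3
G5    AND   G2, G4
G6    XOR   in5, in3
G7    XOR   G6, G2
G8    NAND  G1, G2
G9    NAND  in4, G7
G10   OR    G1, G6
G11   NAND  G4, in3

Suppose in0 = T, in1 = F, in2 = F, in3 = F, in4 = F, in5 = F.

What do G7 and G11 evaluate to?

G7 = T; G11 = T

G1 = in0 NOR in4 = T NOR F = F
G2 = in2 NAND in1 = F NAND F = T
G3 = G1 NAND G2 = F NAND T = T
G4 = in5 OR G3 = F OR T = T
G6 = in5 XOR in3 = F XOR F = F
G7 = G6 XOR G2 = F XOR T = T
G11 = G4 NAND in3 = T NAND F = T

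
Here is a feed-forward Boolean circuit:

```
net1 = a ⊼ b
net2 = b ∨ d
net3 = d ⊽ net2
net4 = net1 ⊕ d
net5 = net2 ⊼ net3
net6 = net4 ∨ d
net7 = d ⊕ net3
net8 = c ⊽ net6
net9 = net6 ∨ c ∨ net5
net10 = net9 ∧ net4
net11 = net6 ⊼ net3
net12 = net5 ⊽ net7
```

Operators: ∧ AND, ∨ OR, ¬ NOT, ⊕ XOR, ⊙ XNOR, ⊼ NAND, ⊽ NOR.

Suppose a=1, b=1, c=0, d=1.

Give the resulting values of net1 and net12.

net1 = 0  net12 = 0

net1 = a NAND b = 1 NAND 1 = 0
net2 = b OR d = 1 OR 1 = 1
net3 = d NOR net2 = 1 NOR 1 = 0
net5 = net2 NAND net3 = 1 NAND 0 = 1
net7 = d XOR net3 = 1 XOR 0 = 1
net12 = net5 NOR net7 = 1 NOR 1 = 0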